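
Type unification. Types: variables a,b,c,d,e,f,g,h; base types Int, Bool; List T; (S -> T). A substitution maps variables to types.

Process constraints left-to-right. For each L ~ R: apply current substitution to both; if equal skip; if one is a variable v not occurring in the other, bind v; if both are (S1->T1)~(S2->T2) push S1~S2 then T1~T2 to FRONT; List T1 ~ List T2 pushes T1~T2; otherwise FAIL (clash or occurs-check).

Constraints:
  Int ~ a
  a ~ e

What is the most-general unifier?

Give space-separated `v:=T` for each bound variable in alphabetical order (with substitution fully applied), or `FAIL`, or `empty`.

step 1: unify Int ~ a  [subst: {-} | 1 pending]
  bind a := Int
step 2: unify Int ~ e  [subst: {a:=Int} | 0 pending]
  bind e := Int

Answer: a:=Int e:=Int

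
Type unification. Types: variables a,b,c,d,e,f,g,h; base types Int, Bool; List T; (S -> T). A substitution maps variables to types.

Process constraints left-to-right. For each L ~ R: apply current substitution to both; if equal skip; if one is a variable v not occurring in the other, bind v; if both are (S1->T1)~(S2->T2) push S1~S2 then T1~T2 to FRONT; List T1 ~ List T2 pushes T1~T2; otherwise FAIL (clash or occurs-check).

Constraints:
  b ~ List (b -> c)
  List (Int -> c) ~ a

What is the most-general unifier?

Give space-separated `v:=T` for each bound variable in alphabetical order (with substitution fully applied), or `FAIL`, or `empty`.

Answer: FAIL

Derivation:
step 1: unify b ~ List (b -> c)  [subst: {-} | 1 pending]
  occurs-check fail: b in List (b -> c)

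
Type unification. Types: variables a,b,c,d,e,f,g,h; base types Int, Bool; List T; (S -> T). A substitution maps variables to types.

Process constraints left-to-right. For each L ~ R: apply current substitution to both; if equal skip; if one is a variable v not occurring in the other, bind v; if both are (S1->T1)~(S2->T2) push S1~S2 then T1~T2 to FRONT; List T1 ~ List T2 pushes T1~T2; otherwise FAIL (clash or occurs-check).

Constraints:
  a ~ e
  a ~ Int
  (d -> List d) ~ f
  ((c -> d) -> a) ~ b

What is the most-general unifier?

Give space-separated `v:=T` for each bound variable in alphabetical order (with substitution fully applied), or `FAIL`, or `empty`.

Answer: a:=Int b:=((c -> d) -> Int) e:=Int f:=(d -> List d)

Derivation:
step 1: unify a ~ e  [subst: {-} | 3 pending]
  bind a := e
step 2: unify e ~ Int  [subst: {a:=e} | 2 pending]
  bind e := Int
step 3: unify (d -> List d) ~ f  [subst: {a:=e, e:=Int} | 1 pending]
  bind f := (d -> List d)
step 4: unify ((c -> d) -> Int) ~ b  [subst: {a:=e, e:=Int, f:=(d -> List d)} | 0 pending]
  bind b := ((c -> d) -> Int)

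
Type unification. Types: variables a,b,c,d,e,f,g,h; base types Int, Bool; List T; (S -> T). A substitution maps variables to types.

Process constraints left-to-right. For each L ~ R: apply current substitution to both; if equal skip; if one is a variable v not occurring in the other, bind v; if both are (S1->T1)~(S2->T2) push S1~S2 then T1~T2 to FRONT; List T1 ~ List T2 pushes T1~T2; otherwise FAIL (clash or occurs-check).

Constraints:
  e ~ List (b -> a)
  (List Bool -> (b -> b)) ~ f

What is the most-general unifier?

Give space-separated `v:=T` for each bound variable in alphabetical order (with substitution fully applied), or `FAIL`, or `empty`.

Answer: e:=List (b -> a) f:=(List Bool -> (b -> b))

Derivation:
step 1: unify e ~ List (b -> a)  [subst: {-} | 1 pending]
  bind e := List (b -> a)
step 2: unify (List Bool -> (b -> b)) ~ f  [subst: {e:=List (b -> a)} | 0 pending]
  bind f := (List Bool -> (b -> b))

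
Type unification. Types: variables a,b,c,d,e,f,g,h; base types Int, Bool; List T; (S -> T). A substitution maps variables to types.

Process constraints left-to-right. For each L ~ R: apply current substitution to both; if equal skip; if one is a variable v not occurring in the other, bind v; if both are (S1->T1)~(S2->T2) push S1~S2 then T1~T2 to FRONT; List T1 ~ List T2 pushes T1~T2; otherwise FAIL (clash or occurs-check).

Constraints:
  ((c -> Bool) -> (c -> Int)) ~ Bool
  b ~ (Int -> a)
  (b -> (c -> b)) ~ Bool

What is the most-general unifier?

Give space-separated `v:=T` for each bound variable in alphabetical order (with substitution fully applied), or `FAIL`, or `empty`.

Answer: FAIL

Derivation:
step 1: unify ((c -> Bool) -> (c -> Int)) ~ Bool  [subst: {-} | 2 pending]
  clash: ((c -> Bool) -> (c -> Int)) vs Bool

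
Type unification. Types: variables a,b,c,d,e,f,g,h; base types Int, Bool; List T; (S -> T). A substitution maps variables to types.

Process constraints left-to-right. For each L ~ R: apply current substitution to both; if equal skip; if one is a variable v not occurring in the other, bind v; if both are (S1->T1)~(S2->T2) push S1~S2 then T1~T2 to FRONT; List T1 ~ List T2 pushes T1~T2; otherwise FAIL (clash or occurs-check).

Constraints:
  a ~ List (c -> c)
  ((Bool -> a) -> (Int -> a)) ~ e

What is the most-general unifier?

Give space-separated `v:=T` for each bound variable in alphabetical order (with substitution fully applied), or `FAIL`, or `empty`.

Answer: a:=List (c -> c) e:=((Bool -> List (c -> c)) -> (Int -> List (c -> c)))

Derivation:
step 1: unify a ~ List (c -> c)  [subst: {-} | 1 pending]
  bind a := List (c -> c)
step 2: unify ((Bool -> List (c -> c)) -> (Int -> List (c -> c))) ~ e  [subst: {a:=List (c -> c)} | 0 pending]
  bind e := ((Bool -> List (c -> c)) -> (Int -> List (c -> c)))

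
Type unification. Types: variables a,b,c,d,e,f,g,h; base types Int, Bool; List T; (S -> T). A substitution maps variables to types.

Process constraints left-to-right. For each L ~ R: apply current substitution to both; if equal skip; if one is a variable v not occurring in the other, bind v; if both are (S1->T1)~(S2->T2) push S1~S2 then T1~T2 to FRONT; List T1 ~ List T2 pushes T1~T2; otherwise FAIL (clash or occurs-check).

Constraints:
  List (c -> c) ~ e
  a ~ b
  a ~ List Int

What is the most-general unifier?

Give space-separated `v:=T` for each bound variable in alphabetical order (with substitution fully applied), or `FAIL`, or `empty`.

Answer: a:=List Int b:=List Int e:=List (c -> c)

Derivation:
step 1: unify List (c -> c) ~ e  [subst: {-} | 2 pending]
  bind e := List (c -> c)
step 2: unify a ~ b  [subst: {e:=List (c -> c)} | 1 pending]
  bind a := b
step 3: unify b ~ List Int  [subst: {e:=List (c -> c), a:=b} | 0 pending]
  bind b := List Int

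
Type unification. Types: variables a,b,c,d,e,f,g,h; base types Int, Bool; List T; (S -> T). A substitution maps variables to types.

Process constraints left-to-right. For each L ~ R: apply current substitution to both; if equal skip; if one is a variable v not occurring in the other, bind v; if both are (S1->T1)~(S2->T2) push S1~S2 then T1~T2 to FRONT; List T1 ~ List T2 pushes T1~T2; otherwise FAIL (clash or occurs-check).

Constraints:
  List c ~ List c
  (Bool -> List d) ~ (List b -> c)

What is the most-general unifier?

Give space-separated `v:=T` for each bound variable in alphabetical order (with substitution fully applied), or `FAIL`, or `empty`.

Answer: FAIL

Derivation:
step 1: unify List c ~ List c  [subst: {-} | 1 pending]
  -> identical, skip
step 2: unify (Bool -> List d) ~ (List b -> c)  [subst: {-} | 0 pending]
  -> decompose arrow: push Bool~List b, List d~c
step 3: unify Bool ~ List b  [subst: {-} | 1 pending]
  clash: Bool vs List b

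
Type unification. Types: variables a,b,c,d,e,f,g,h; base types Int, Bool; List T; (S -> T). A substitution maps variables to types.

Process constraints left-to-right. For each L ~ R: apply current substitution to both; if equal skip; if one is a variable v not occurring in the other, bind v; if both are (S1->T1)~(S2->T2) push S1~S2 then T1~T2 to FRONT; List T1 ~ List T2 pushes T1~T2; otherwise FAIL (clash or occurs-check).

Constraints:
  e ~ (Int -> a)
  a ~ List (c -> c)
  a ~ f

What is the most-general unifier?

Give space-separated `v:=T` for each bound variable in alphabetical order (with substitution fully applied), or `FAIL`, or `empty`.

step 1: unify e ~ (Int -> a)  [subst: {-} | 2 pending]
  bind e := (Int -> a)
step 2: unify a ~ List (c -> c)  [subst: {e:=(Int -> a)} | 1 pending]
  bind a := List (c -> c)
step 3: unify List (c -> c) ~ f  [subst: {e:=(Int -> a), a:=List (c -> c)} | 0 pending]
  bind f := List (c -> c)

Answer: a:=List (c -> c) e:=(Int -> List (c -> c)) f:=List (c -> c)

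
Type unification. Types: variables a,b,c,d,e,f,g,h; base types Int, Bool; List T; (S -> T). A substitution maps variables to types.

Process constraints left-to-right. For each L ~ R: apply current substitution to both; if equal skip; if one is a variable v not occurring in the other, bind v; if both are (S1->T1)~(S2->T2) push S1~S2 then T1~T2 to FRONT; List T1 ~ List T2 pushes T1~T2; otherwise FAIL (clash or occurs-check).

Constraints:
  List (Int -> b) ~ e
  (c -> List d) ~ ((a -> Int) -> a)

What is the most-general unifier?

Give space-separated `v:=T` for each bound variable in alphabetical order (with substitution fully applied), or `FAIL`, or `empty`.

step 1: unify List (Int -> b) ~ e  [subst: {-} | 1 pending]
  bind e := List (Int -> b)
step 2: unify (c -> List d) ~ ((a -> Int) -> a)  [subst: {e:=List (Int -> b)} | 0 pending]
  -> decompose arrow: push c~(a -> Int), List d~a
step 3: unify c ~ (a -> Int)  [subst: {e:=List (Int -> b)} | 1 pending]
  bind c := (a -> Int)
step 4: unify List d ~ a  [subst: {e:=List (Int -> b), c:=(a -> Int)} | 0 pending]
  bind a := List d

Answer: a:=List d c:=(List d -> Int) e:=List (Int -> b)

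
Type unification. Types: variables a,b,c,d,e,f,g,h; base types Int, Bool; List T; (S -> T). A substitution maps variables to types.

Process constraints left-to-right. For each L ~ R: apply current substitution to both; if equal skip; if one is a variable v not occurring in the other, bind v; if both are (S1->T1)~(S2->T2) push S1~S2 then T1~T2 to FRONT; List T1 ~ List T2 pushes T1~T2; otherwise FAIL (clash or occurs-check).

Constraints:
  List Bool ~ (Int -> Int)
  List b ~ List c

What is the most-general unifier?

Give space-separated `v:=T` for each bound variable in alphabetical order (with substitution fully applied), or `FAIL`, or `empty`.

step 1: unify List Bool ~ (Int -> Int)  [subst: {-} | 1 pending]
  clash: List Bool vs (Int -> Int)

Answer: FAIL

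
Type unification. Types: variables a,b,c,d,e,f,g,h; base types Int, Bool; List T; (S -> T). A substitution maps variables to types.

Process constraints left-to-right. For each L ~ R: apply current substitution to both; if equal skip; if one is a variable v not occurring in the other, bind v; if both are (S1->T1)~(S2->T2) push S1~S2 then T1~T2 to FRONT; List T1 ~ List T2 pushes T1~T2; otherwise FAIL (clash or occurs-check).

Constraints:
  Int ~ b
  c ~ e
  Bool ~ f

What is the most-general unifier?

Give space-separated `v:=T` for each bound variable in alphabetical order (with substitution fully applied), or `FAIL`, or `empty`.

step 1: unify Int ~ b  [subst: {-} | 2 pending]
  bind b := Int
step 2: unify c ~ e  [subst: {b:=Int} | 1 pending]
  bind c := e
step 3: unify Bool ~ f  [subst: {b:=Int, c:=e} | 0 pending]
  bind f := Bool

Answer: b:=Int c:=e f:=Bool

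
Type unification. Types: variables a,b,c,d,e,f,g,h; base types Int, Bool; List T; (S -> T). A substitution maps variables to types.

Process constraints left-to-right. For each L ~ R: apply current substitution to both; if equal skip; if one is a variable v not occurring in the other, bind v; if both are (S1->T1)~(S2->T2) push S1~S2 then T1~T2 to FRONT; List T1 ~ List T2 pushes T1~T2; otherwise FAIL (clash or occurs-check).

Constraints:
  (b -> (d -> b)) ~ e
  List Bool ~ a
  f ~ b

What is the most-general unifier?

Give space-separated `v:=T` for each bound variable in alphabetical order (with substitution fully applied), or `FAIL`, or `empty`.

step 1: unify (b -> (d -> b)) ~ e  [subst: {-} | 2 pending]
  bind e := (b -> (d -> b))
step 2: unify List Bool ~ a  [subst: {e:=(b -> (d -> b))} | 1 pending]
  bind a := List Bool
step 3: unify f ~ b  [subst: {e:=(b -> (d -> b)), a:=List Bool} | 0 pending]
  bind f := b

Answer: a:=List Bool e:=(b -> (d -> b)) f:=b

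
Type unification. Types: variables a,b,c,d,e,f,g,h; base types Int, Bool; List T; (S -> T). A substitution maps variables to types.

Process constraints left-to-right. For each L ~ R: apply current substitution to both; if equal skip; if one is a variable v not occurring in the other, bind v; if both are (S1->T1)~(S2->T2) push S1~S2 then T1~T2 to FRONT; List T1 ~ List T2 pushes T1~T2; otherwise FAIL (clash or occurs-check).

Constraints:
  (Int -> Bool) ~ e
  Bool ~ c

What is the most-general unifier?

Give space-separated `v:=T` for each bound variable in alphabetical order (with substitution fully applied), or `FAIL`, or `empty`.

Answer: c:=Bool e:=(Int -> Bool)

Derivation:
step 1: unify (Int -> Bool) ~ e  [subst: {-} | 1 pending]
  bind e := (Int -> Bool)
step 2: unify Bool ~ c  [subst: {e:=(Int -> Bool)} | 0 pending]
  bind c := Bool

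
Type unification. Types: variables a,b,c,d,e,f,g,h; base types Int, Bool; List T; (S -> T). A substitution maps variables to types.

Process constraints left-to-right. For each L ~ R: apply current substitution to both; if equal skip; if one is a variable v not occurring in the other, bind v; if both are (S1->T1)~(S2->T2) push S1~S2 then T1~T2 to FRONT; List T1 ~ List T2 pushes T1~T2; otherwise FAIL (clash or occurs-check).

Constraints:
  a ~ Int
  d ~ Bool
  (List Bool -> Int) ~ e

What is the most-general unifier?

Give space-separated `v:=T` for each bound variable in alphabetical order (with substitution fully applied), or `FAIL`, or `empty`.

Answer: a:=Int d:=Bool e:=(List Bool -> Int)

Derivation:
step 1: unify a ~ Int  [subst: {-} | 2 pending]
  bind a := Int
step 2: unify d ~ Bool  [subst: {a:=Int} | 1 pending]
  bind d := Bool
step 3: unify (List Bool -> Int) ~ e  [subst: {a:=Int, d:=Bool} | 0 pending]
  bind e := (List Bool -> Int)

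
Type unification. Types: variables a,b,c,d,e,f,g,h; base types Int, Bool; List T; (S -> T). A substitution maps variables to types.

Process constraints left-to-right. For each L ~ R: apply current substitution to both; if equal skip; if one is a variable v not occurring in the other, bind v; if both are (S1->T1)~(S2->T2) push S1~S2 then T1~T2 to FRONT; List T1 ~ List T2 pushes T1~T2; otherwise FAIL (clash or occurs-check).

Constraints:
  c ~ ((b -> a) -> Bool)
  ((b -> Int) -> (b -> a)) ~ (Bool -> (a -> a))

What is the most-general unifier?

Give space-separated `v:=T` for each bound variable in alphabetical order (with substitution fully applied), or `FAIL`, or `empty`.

Answer: FAIL

Derivation:
step 1: unify c ~ ((b -> a) -> Bool)  [subst: {-} | 1 pending]
  bind c := ((b -> a) -> Bool)
step 2: unify ((b -> Int) -> (b -> a)) ~ (Bool -> (a -> a))  [subst: {c:=((b -> a) -> Bool)} | 0 pending]
  -> decompose arrow: push (b -> Int)~Bool, (b -> a)~(a -> a)
step 3: unify (b -> Int) ~ Bool  [subst: {c:=((b -> a) -> Bool)} | 1 pending]
  clash: (b -> Int) vs Bool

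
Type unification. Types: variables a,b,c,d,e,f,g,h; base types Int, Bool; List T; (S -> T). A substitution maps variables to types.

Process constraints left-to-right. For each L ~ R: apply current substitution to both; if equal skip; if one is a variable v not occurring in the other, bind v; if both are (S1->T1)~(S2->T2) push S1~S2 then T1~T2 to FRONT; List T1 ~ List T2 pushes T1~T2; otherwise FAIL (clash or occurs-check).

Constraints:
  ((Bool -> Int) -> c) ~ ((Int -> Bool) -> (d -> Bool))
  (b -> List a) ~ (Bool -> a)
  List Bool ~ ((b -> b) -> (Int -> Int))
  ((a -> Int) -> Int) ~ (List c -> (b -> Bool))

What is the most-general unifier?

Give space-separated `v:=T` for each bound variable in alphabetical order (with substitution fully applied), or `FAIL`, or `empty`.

step 1: unify ((Bool -> Int) -> c) ~ ((Int -> Bool) -> (d -> Bool))  [subst: {-} | 3 pending]
  -> decompose arrow: push (Bool -> Int)~(Int -> Bool), c~(d -> Bool)
step 2: unify (Bool -> Int) ~ (Int -> Bool)  [subst: {-} | 4 pending]
  -> decompose arrow: push Bool~Int, Int~Bool
step 3: unify Bool ~ Int  [subst: {-} | 5 pending]
  clash: Bool vs Int

Answer: FAIL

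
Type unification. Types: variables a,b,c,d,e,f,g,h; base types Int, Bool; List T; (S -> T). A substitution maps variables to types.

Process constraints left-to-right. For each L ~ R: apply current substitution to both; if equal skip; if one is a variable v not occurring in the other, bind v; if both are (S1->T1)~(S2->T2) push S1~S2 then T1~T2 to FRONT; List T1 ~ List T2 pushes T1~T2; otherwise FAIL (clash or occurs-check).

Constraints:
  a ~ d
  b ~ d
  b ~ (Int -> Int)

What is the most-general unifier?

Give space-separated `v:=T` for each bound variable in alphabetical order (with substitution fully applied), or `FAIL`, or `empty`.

step 1: unify a ~ d  [subst: {-} | 2 pending]
  bind a := d
step 2: unify b ~ d  [subst: {a:=d} | 1 pending]
  bind b := d
step 3: unify d ~ (Int -> Int)  [subst: {a:=d, b:=d} | 0 pending]
  bind d := (Int -> Int)

Answer: a:=(Int -> Int) b:=(Int -> Int) d:=(Int -> Int)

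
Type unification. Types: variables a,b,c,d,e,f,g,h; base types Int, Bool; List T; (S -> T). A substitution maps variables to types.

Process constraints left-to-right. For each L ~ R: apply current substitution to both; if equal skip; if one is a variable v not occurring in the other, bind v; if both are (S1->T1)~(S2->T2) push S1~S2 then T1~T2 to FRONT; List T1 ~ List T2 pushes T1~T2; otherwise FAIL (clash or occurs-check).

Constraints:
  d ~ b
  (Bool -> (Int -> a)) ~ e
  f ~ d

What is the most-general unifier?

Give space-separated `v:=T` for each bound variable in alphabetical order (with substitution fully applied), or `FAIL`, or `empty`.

step 1: unify d ~ b  [subst: {-} | 2 pending]
  bind d := b
step 2: unify (Bool -> (Int -> a)) ~ e  [subst: {d:=b} | 1 pending]
  bind e := (Bool -> (Int -> a))
step 3: unify f ~ b  [subst: {d:=b, e:=(Bool -> (Int -> a))} | 0 pending]
  bind f := b

Answer: d:=b e:=(Bool -> (Int -> a)) f:=b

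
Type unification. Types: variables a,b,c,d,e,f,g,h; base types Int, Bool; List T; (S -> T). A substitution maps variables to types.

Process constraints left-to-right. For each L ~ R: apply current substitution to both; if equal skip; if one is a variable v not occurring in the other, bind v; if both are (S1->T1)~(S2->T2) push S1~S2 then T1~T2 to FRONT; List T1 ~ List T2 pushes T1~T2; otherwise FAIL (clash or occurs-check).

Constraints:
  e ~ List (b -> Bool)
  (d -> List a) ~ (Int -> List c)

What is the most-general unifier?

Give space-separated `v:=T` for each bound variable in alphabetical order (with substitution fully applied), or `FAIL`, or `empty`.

step 1: unify e ~ List (b -> Bool)  [subst: {-} | 1 pending]
  bind e := List (b -> Bool)
step 2: unify (d -> List a) ~ (Int -> List c)  [subst: {e:=List (b -> Bool)} | 0 pending]
  -> decompose arrow: push d~Int, List a~List c
step 3: unify d ~ Int  [subst: {e:=List (b -> Bool)} | 1 pending]
  bind d := Int
step 4: unify List a ~ List c  [subst: {e:=List (b -> Bool), d:=Int} | 0 pending]
  -> decompose List: push a~c
step 5: unify a ~ c  [subst: {e:=List (b -> Bool), d:=Int} | 0 pending]
  bind a := c

Answer: a:=c d:=Int e:=List (b -> Bool)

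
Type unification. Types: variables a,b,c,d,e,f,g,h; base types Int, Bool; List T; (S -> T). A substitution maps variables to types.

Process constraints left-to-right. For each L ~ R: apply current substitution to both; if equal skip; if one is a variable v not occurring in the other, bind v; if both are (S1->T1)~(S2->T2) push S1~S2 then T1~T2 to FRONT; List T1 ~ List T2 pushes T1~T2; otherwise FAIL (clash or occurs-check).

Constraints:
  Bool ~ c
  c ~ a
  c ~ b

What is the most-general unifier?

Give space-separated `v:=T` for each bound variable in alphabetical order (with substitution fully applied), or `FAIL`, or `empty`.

step 1: unify Bool ~ c  [subst: {-} | 2 pending]
  bind c := Bool
step 2: unify Bool ~ a  [subst: {c:=Bool} | 1 pending]
  bind a := Bool
step 3: unify Bool ~ b  [subst: {c:=Bool, a:=Bool} | 0 pending]
  bind b := Bool

Answer: a:=Bool b:=Bool c:=Bool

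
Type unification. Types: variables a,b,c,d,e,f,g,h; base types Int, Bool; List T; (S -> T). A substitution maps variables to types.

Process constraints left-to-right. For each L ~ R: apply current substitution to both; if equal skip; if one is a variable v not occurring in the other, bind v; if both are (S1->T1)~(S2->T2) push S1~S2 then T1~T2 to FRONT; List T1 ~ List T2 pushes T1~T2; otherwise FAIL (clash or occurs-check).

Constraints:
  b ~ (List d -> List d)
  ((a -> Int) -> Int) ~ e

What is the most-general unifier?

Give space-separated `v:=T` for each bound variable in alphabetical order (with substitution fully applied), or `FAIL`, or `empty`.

step 1: unify b ~ (List d -> List d)  [subst: {-} | 1 pending]
  bind b := (List d -> List d)
step 2: unify ((a -> Int) -> Int) ~ e  [subst: {b:=(List d -> List d)} | 0 pending]
  bind e := ((a -> Int) -> Int)

Answer: b:=(List d -> List d) e:=((a -> Int) -> Int)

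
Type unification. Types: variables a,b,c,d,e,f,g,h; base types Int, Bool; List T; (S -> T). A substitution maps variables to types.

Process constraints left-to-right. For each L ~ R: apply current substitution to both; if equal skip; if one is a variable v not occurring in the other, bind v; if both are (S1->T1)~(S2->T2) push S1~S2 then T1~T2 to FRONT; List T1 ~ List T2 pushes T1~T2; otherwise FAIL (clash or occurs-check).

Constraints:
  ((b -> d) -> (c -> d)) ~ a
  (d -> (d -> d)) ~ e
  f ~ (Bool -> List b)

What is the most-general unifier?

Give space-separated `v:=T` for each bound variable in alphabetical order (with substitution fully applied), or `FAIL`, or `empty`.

step 1: unify ((b -> d) -> (c -> d)) ~ a  [subst: {-} | 2 pending]
  bind a := ((b -> d) -> (c -> d))
step 2: unify (d -> (d -> d)) ~ e  [subst: {a:=((b -> d) -> (c -> d))} | 1 pending]
  bind e := (d -> (d -> d))
step 3: unify f ~ (Bool -> List b)  [subst: {a:=((b -> d) -> (c -> d)), e:=(d -> (d -> d))} | 0 pending]
  bind f := (Bool -> List b)

Answer: a:=((b -> d) -> (c -> d)) e:=(d -> (d -> d)) f:=(Bool -> List b)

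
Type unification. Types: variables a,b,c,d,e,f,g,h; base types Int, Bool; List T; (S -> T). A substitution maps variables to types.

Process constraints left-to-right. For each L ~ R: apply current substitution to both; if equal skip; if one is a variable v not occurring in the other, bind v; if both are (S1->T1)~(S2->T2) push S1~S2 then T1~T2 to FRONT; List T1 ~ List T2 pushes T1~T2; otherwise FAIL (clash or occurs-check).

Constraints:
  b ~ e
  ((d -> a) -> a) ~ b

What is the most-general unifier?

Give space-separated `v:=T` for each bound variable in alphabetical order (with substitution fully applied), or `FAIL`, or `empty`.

step 1: unify b ~ e  [subst: {-} | 1 pending]
  bind b := e
step 2: unify ((d -> a) -> a) ~ e  [subst: {b:=e} | 0 pending]
  bind e := ((d -> a) -> a)

Answer: b:=((d -> a) -> a) e:=((d -> a) -> a)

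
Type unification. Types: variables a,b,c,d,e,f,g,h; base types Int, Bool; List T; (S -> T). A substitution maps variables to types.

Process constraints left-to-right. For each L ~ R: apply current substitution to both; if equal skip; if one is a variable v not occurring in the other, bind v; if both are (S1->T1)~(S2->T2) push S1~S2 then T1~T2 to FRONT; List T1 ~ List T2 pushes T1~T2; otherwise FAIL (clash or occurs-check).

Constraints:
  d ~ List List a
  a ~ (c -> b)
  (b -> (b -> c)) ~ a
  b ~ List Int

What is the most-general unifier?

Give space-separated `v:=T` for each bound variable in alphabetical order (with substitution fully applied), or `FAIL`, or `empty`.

Answer: FAIL

Derivation:
step 1: unify d ~ List List a  [subst: {-} | 3 pending]
  bind d := List List a
step 2: unify a ~ (c -> b)  [subst: {d:=List List a} | 2 pending]
  bind a := (c -> b)
step 3: unify (b -> (b -> c)) ~ (c -> b)  [subst: {d:=List List a, a:=(c -> b)} | 1 pending]
  -> decompose arrow: push b~c, (b -> c)~b
step 4: unify b ~ c  [subst: {d:=List List a, a:=(c -> b)} | 2 pending]
  bind b := c
step 5: unify (c -> c) ~ c  [subst: {d:=List List a, a:=(c -> b), b:=c} | 1 pending]
  occurs-check fail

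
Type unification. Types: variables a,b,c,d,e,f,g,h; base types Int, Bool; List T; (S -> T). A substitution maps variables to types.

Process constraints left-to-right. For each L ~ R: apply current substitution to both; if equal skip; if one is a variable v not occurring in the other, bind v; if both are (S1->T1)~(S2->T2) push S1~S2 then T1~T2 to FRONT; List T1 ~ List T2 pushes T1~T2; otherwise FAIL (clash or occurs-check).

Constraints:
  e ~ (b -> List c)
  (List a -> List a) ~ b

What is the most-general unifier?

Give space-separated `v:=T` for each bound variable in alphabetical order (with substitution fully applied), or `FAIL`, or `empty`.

step 1: unify e ~ (b -> List c)  [subst: {-} | 1 pending]
  bind e := (b -> List c)
step 2: unify (List a -> List a) ~ b  [subst: {e:=(b -> List c)} | 0 pending]
  bind b := (List a -> List a)

Answer: b:=(List a -> List a) e:=((List a -> List a) -> List c)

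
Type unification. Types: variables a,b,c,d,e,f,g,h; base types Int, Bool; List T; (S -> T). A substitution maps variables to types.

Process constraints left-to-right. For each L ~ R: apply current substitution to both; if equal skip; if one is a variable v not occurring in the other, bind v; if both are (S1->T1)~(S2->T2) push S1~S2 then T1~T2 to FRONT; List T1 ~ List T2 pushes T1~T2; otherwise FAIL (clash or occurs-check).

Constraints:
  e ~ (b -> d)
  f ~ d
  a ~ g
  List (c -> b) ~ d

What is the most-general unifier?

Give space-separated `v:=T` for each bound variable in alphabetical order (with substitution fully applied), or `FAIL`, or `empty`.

Answer: a:=g d:=List (c -> b) e:=(b -> List (c -> b)) f:=List (c -> b)

Derivation:
step 1: unify e ~ (b -> d)  [subst: {-} | 3 pending]
  bind e := (b -> d)
step 2: unify f ~ d  [subst: {e:=(b -> d)} | 2 pending]
  bind f := d
step 3: unify a ~ g  [subst: {e:=(b -> d), f:=d} | 1 pending]
  bind a := g
step 4: unify List (c -> b) ~ d  [subst: {e:=(b -> d), f:=d, a:=g} | 0 pending]
  bind d := List (c -> b)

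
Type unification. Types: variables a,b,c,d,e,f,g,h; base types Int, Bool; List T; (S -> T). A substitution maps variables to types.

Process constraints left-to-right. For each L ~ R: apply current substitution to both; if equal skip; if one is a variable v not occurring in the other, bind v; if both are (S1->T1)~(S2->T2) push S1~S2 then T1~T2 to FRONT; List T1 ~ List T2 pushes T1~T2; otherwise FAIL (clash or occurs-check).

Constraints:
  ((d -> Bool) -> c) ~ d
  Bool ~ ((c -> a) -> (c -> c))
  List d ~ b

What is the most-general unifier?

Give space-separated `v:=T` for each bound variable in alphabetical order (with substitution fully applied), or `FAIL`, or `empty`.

Answer: FAIL

Derivation:
step 1: unify ((d -> Bool) -> c) ~ d  [subst: {-} | 2 pending]
  occurs-check fail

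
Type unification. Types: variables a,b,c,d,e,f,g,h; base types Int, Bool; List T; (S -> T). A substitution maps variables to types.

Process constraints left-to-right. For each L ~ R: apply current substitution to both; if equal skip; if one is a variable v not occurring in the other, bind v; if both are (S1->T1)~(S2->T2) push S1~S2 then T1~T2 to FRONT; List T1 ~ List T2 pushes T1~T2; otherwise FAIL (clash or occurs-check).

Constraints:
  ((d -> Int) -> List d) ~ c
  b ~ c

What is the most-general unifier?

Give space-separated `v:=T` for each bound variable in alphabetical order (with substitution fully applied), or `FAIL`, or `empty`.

step 1: unify ((d -> Int) -> List d) ~ c  [subst: {-} | 1 pending]
  bind c := ((d -> Int) -> List d)
step 2: unify b ~ ((d -> Int) -> List d)  [subst: {c:=((d -> Int) -> List d)} | 0 pending]
  bind b := ((d -> Int) -> List d)

Answer: b:=((d -> Int) -> List d) c:=((d -> Int) -> List d)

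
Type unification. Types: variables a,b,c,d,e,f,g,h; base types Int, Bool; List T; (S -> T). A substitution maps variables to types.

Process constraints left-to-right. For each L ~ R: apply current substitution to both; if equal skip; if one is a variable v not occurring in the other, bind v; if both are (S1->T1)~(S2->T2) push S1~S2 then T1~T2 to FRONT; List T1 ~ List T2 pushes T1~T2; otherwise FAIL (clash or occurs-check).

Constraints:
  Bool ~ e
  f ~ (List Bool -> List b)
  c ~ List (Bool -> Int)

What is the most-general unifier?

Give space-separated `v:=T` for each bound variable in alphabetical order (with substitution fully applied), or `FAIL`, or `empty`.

Answer: c:=List (Bool -> Int) e:=Bool f:=(List Bool -> List b)

Derivation:
step 1: unify Bool ~ e  [subst: {-} | 2 pending]
  bind e := Bool
step 2: unify f ~ (List Bool -> List b)  [subst: {e:=Bool} | 1 pending]
  bind f := (List Bool -> List b)
step 3: unify c ~ List (Bool -> Int)  [subst: {e:=Bool, f:=(List Bool -> List b)} | 0 pending]
  bind c := List (Bool -> Int)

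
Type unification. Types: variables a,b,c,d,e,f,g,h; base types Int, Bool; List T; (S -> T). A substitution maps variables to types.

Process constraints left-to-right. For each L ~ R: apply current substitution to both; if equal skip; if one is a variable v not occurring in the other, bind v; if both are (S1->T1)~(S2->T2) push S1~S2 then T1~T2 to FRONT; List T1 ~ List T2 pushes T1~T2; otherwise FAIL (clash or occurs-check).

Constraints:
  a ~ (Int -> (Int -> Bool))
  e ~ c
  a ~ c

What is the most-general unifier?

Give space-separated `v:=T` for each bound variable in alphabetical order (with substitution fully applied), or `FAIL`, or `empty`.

Answer: a:=(Int -> (Int -> Bool)) c:=(Int -> (Int -> Bool)) e:=(Int -> (Int -> Bool))

Derivation:
step 1: unify a ~ (Int -> (Int -> Bool))  [subst: {-} | 2 pending]
  bind a := (Int -> (Int -> Bool))
step 2: unify e ~ c  [subst: {a:=(Int -> (Int -> Bool))} | 1 pending]
  bind e := c
step 3: unify (Int -> (Int -> Bool)) ~ c  [subst: {a:=(Int -> (Int -> Bool)), e:=c} | 0 pending]
  bind c := (Int -> (Int -> Bool))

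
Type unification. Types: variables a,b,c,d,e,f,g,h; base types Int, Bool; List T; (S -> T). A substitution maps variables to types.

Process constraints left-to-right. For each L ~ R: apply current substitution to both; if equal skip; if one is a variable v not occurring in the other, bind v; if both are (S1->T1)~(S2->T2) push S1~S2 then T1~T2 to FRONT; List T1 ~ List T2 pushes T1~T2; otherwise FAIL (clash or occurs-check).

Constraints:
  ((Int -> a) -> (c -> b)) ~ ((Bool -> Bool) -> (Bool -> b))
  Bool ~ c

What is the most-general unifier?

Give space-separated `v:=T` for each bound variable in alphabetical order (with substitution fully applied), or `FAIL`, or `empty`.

Answer: FAIL

Derivation:
step 1: unify ((Int -> a) -> (c -> b)) ~ ((Bool -> Bool) -> (Bool -> b))  [subst: {-} | 1 pending]
  -> decompose arrow: push (Int -> a)~(Bool -> Bool), (c -> b)~(Bool -> b)
step 2: unify (Int -> a) ~ (Bool -> Bool)  [subst: {-} | 2 pending]
  -> decompose arrow: push Int~Bool, a~Bool
step 3: unify Int ~ Bool  [subst: {-} | 3 pending]
  clash: Int vs Bool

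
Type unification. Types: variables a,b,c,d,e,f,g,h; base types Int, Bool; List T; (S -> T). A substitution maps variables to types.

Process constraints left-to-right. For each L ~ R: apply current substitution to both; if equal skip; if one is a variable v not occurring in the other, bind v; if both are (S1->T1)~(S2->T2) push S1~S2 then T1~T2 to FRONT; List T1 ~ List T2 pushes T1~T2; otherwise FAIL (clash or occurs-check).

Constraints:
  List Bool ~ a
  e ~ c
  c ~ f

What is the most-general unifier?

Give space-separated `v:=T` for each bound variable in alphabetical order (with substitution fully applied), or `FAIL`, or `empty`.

Answer: a:=List Bool c:=f e:=f

Derivation:
step 1: unify List Bool ~ a  [subst: {-} | 2 pending]
  bind a := List Bool
step 2: unify e ~ c  [subst: {a:=List Bool} | 1 pending]
  bind e := c
step 3: unify c ~ f  [subst: {a:=List Bool, e:=c} | 0 pending]
  bind c := f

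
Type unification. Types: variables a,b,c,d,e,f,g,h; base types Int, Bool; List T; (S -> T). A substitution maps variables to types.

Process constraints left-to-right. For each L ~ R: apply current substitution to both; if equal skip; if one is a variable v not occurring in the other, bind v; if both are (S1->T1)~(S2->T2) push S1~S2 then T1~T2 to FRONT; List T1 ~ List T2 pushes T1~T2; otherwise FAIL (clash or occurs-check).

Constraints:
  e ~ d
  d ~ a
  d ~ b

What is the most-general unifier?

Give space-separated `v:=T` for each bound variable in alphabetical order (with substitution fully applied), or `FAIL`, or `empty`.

step 1: unify e ~ d  [subst: {-} | 2 pending]
  bind e := d
step 2: unify d ~ a  [subst: {e:=d} | 1 pending]
  bind d := a
step 3: unify a ~ b  [subst: {e:=d, d:=a} | 0 pending]
  bind a := b

Answer: a:=b d:=b e:=b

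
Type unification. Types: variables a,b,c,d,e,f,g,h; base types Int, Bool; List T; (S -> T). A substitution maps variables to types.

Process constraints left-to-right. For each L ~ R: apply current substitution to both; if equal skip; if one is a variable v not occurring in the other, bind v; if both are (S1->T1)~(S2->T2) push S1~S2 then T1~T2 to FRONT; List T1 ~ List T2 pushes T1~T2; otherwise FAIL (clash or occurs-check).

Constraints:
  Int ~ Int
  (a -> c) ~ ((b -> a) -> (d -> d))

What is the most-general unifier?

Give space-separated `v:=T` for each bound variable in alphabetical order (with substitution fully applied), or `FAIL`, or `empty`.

Answer: FAIL

Derivation:
step 1: unify Int ~ Int  [subst: {-} | 1 pending]
  -> identical, skip
step 2: unify (a -> c) ~ ((b -> a) -> (d -> d))  [subst: {-} | 0 pending]
  -> decompose arrow: push a~(b -> a), c~(d -> d)
step 3: unify a ~ (b -> a)  [subst: {-} | 1 pending]
  occurs-check fail: a in (b -> a)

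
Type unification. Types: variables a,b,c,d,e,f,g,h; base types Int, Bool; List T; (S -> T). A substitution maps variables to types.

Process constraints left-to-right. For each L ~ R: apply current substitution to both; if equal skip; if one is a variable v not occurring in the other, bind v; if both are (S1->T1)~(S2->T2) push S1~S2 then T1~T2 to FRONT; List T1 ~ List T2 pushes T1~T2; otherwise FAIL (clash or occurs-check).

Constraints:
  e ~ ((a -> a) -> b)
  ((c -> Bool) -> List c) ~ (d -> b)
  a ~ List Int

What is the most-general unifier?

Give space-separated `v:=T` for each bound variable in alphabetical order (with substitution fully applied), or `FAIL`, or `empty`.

step 1: unify e ~ ((a -> a) -> b)  [subst: {-} | 2 pending]
  bind e := ((a -> a) -> b)
step 2: unify ((c -> Bool) -> List c) ~ (d -> b)  [subst: {e:=((a -> a) -> b)} | 1 pending]
  -> decompose arrow: push (c -> Bool)~d, List c~b
step 3: unify (c -> Bool) ~ d  [subst: {e:=((a -> a) -> b)} | 2 pending]
  bind d := (c -> Bool)
step 4: unify List c ~ b  [subst: {e:=((a -> a) -> b), d:=(c -> Bool)} | 1 pending]
  bind b := List c
step 5: unify a ~ List Int  [subst: {e:=((a -> a) -> b), d:=(c -> Bool), b:=List c} | 0 pending]
  bind a := List Int

Answer: a:=List Int b:=List c d:=(c -> Bool) e:=((List Int -> List Int) -> List c)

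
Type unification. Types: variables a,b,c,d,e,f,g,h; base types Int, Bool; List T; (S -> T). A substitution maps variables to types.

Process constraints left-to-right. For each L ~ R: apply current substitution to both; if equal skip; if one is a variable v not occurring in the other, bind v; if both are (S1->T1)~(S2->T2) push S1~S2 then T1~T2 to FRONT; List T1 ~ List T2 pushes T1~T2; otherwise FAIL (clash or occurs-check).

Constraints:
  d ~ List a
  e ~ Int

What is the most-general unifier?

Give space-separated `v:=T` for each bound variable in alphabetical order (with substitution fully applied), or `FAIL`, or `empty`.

Answer: d:=List a e:=Int

Derivation:
step 1: unify d ~ List a  [subst: {-} | 1 pending]
  bind d := List a
step 2: unify e ~ Int  [subst: {d:=List a} | 0 pending]
  bind e := Int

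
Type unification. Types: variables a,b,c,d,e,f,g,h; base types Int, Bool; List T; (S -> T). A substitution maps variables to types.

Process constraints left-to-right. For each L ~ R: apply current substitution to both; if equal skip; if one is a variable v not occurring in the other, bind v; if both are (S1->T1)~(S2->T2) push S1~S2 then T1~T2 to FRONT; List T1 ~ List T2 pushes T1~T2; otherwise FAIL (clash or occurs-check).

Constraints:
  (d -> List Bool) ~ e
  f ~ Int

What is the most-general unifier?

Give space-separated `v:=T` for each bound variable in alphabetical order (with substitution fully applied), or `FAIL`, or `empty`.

Answer: e:=(d -> List Bool) f:=Int

Derivation:
step 1: unify (d -> List Bool) ~ e  [subst: {-} | 1 pending]
  bind e := (d -> List Bool)
step 2: unify f ~ Int  [subst: {e:=(d -> List Bool)} | 0 pending]
  bind f := Int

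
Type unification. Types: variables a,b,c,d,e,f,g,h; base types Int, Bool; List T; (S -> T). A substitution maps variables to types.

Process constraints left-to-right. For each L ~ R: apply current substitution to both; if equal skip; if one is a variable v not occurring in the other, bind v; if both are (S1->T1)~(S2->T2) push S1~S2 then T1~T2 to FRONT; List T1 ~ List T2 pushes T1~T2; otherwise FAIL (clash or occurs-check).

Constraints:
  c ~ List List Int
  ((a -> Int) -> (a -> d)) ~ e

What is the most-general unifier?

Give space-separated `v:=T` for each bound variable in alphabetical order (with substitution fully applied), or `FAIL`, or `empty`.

step 1: unify c ~ List List Int  [subst: {-} | 1 pending]
  bind c := List List Int
step 2: unify ((a -> Int) -> (a -> d)) ~ e  [subst: {c:=List List Int} | 0 pending]
  bind e := ((a -> Int) -> (a -> d))

Answer: c:=List List Int e:=((a -> Int) -> (a -> d))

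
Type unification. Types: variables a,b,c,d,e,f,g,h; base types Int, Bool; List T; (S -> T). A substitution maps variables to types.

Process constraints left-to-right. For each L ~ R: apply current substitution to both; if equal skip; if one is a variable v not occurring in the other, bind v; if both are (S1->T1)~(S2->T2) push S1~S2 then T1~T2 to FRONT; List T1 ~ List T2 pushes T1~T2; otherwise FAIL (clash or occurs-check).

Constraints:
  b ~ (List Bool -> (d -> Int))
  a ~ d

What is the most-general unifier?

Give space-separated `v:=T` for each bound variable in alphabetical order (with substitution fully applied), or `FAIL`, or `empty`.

step 1: unify b ~ (List Bool -> (d -> Int))  [subst: {-} | 1 pending]
  bind b := (List Bool -> (d -> Int))
step 2: unify a ~ d  [subst: {b:=(List Bool -> (d -> Int))} | 0 pending]
  bind a := d

Answer: a:=d b:=(List Bool -> (d -> Int))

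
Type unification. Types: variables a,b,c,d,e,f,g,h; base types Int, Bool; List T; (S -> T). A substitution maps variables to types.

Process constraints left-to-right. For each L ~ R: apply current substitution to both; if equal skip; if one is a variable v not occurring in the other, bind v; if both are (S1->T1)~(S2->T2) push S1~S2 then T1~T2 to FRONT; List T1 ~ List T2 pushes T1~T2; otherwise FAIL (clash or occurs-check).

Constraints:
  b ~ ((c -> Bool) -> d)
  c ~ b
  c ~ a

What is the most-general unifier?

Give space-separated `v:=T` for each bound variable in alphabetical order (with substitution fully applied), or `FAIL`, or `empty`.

Answer: FAIL

Derivation:
step 1: unify b ~ ((c -> Bool) -> d)  [subst: {-} | 2 pending]
  bind b := ((c -> Bool) -> d)
step 2: unify c ~ ((c -> Bool) -> d)  [subst: {b:=((c -> Bool) -> d)} | 1 pending]
  occurs-check fail: c in ((c -> Bool) -> d)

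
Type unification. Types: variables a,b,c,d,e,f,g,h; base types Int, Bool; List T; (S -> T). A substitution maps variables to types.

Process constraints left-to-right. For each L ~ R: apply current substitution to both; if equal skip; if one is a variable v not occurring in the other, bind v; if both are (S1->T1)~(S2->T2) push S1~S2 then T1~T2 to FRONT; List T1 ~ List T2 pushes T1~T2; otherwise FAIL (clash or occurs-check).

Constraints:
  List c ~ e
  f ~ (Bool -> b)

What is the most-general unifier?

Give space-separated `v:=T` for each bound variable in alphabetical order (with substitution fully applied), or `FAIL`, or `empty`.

step 1: unify List c ~ e  [subst: {-} | 1 pending]
  bind e := List c
step 2: unify f ~ (Bool -> b)  [subst: {e:=List c} | 0 pending]
  bind f := (Bool -> b)

Answer: e:=List c f:=(Bool -> b)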